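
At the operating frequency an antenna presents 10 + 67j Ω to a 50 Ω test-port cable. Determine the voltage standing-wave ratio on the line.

VSWR ≈ 14.1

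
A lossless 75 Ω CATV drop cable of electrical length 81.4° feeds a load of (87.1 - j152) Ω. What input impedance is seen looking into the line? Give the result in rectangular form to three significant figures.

Z_in ≈ 14.6 + j16.1 Ω

tan(βl) = tan(81.4°) = 6.61
Z_in = Z_0·(Z_L + jZ_0·tanβl)/(Z_0 + jZ_L·tanβl)
     = 75·(87.1 + j344)/(1080 + j576)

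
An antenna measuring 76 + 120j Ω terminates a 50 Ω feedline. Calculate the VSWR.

Γ = (Z_L − Z_0)/(Z_L + Z_0) = (26 + j120)/(126 + j120)
|Γ| = 123/174 = 0.706
VSWR = (1 + |Γ|)/(1 − |Γ|) = 1.71/0.294

VSWR ≈ 5.79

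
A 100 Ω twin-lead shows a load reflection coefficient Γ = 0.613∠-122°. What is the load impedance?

Z_L ≈ 30.8 − j51.3 Ω

Z_L = Z_0·(1 + Γ)/(1 − Γ) = 100·(0.675 − j0.52)/(1.32 + j0.52)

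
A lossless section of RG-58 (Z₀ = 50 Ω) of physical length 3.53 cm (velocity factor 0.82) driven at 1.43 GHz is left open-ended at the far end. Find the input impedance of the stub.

Z_in ≈ −j14.5 Ω

λ = v/f = 0.82·c / 1.43 GHz = 0.172 m
βl = 2π·l/λ = 2π × 0.205 = 73.9°
tan(βl) = 3.46
For an open-ended stub, Z_in = −jZ_0·cot(βl) = −jZ_0/tan(βl)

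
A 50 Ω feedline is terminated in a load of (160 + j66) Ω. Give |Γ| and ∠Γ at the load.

Γ ≈ 0.583 ∠ 13.5°

Γ = (Z_L − Z_0)/(Z_L + Z_0) = (110 + j66)/(210 + j66)
|Γ| = 128/220 = 0.583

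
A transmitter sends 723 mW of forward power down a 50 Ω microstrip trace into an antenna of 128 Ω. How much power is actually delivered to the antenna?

Γ = (128 − 50)/(128 + 50) = 0.438
|Γ|² = 0.192
P_refl = |Γ|²·P_inc = 139 mW, P_del = (1 − |Γ|²)·P_inc = 584 mW

P_delivered ≈ 584 mW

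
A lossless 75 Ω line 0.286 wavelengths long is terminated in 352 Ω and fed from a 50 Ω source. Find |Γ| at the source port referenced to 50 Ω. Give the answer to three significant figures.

βl = 2π × 0.286 = 103°
tan(βl) = -4.35
Z_in = Z_0·(Z_L + jZ_0·tanβl)/(Z_0 + jZ_L·tanβl) = 16.8 + j16.4 Ω
Γ_s = (Z_in − Z_s)/(Z_in + Z_s) = (-33.2 + j16.4)/(66.8 + j16.4), |Γ_s| = 0.539

|Γ| ≈ 0.539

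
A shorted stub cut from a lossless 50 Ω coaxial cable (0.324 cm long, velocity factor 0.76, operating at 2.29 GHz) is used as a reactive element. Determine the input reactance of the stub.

λ = v/f = 0.76·c / 2.29 GHz = 0.0996 m
βl = 2π·l/λ = 2π × 0.0325 = 11.7°
tan(βl) = 0.207
For a shorted stub, Z_in = jZ_0·tan(βl)

X_in ≈ 10.4 Ω (inductive)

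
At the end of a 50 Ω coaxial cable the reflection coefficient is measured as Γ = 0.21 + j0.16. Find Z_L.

Z_L ≈ 71.6 + j24.6 Ω

Z_L = Z_0·(1 + Γ)/(1 − Γ) = 50·(1.21 + j0.16)/(0.79 − j0.16)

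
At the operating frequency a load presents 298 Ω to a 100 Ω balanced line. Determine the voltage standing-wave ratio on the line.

For a purely resistive load, VSWR = R_L/Z_0 or Z_0/R_L (whichever > 1) = 298/100

VSWR ≈ 2.98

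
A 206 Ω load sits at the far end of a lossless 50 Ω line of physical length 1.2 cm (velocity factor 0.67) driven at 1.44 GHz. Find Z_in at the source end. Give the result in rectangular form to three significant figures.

λ = v/f = 0.67·c / 1.44 GHz = 0.14 m
βl = 2π·l/λ = 2π × 0.086 = 30.9°
tan(βl) = tan(30.9°) = 0.6
Z_in = Z_0·(Z_L + jZ_0·tanβl)/(Z_0 + jZ_L·tanβl)
     = 50·(206 + j30)/(50 + j124)

Z_in ≈ 39.4 − j67.4 Ω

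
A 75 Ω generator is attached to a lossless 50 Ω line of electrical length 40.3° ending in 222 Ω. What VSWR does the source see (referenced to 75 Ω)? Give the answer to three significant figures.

VSWR ≈ 4.55

tan(βl) = 0.848
Z_in = Z_0·(Z_L + jZ_0·tanβl)/(Z_0 + jZ_L·tanβl) = 25.1 − j52.3 Ω
Γ_s = (Z_in − Z_s)/(Z_in + Z_s) = (-49.9 − j52.3)/(100 − j52.3), |Γ_s| = 0.639
VSWR = (1 + |Γ_s|)/(1 − |Γ_s|)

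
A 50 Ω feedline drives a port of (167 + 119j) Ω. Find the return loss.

Γ = (117 + j119)/(217 + j119), |Γ| = 0.674
RL = −20·log₁₀|Γ| = −20·log₁₀(0.674)

RL ≈ 3.42 dB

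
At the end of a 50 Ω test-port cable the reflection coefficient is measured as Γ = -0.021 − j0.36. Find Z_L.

Z_L = Z_0·(1 + Γ)/(1 − Γ) = 50·(0.979 − j0.36)/(1.02 + j0.36)

Z_L ≈ 37.1 − j30.7 Ω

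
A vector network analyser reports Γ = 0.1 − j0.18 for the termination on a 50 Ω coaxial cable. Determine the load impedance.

Z_L = Z_0·(1 + Γ)/(1 − Γ) = 50·(1.1 − j0.18)/(0.9 + j0.18)

Z_L ≈ 56.8 − j21.4 Ω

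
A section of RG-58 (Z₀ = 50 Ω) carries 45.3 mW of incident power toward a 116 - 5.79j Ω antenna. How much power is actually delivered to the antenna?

P_delivered ≈ 38.1 mW

|Γ| = |(66 − j5.79)/(166 − j5.79)| = 0.399
|Γ|² = 0.159
P_refl = |Γ|²·P_inc = 7.21 mW, P_del = (1 − |Γ|²)·P_inc = 38.1 mW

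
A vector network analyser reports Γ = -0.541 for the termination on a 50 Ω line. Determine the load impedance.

Z_L = Z_0·(1 + Γ)/(1 − Γ) = 50·(0.459)/(1.54)

Z_L ≈ 14.9 Ω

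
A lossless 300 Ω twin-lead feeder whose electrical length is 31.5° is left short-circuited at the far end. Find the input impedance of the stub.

Z_in ≈ +j184 Ω

tan(βl) = 0.613
For a short-circuited stub, Z_in = jZ_0·tan(βl)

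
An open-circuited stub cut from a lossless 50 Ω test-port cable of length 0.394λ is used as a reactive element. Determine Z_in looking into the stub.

Z_in ≈ +j63.6 Ω

βl = 2π × 0.394 = 142°
tan(βl) = -0.786
For an open-circuited stub, Z_in = −jZ_0·cot(βl) = −jZ_0/tan(βl)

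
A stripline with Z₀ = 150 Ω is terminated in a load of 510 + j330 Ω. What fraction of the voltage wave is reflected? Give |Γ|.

|Γ| ≈ 0.662

Γ = (Z_L − Z_0)/(Z_L + Z_0) = (360 + j330)/(660 + j330)
|Γ| = 488/738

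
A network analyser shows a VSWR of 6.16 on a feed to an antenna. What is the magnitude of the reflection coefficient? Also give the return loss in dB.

|Γ| ≈ 0.721; return loss ≈ 2.85 dB

|Γ| = (S − 1)/(S + 1) = (6.16 − 1)/(6.16 + 1) = 5.16/7.16
RL = −20·log₁₀|Γ| = −20·log₁₀(0.721)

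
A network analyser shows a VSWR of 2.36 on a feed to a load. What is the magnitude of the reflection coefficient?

|Γ| ≈ 0.405

|Γ| = (S − 1)/(S + 1) = (2.36 − 1)/(2.36 + 1) = 1.36/3.36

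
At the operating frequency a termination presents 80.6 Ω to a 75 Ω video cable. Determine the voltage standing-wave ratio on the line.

Γ = (80.6 − 75)/(80.6 + 75) = 0.036
VSWR = (1 + 0.036)/(1 − 0.036)

VSWR ≈ 1.07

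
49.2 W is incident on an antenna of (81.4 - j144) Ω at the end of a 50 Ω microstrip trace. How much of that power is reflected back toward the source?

P_reflected ≈ 28.1 W

|Γ| = |(31.4 − j144)/(131.4 − j144)| = 0.756
|Γ|² = 0.572
P_refl = |Γ|²·P_inc = 28.1 W, P_del = (1 − |Γ|²)·P_inc = 21.1 W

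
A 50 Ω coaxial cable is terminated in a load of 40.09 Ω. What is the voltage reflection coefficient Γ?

Γ = (Z_L − Z_0)/(Z_L + Z_0) = (40.09 − 50)/(40.09 + 50) = -9.91/90.09

Γ = -0.11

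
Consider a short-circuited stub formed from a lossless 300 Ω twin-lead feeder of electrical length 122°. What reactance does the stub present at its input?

tan(βl) = -1.6
For a short-circuited stub, Z_in = jZ_0·tan(βl)

X_in ≈ -480 Ω (capacitive)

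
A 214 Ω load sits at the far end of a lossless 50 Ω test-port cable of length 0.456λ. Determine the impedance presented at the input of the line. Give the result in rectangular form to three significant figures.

βl = 2π × 0.456 = 164°
tan(βl) = tan(164°) = -0.284
Z_in = Z_0·(Z_L + jZ_0·tanβl)/(Z_0 + jZ_L·tanβl)
     = 50·(214 − j14.2)/(50 − j60.7)

Z_in ≈ 93.4 + j99.3 Ω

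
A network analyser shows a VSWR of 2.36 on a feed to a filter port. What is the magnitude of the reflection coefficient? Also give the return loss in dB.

|Γ| ≈ 0.405; return loss ≈ 7.86 dB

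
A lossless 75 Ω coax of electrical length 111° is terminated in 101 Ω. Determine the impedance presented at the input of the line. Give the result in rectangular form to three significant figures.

tan(βl) = tan(111°) = -2.61
Z_in = Z_0·(Z_L + jZ_0·tanβl)/(Z_0 + jZ_L·tanβl)
     = 75·(101 − j195)/(75 − j263)

Z_in ≈ 59.1 + j11.9 Ω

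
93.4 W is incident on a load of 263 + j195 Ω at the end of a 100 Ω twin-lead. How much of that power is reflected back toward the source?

P_reflected ≈ 35.5 W

|Γ| = |(163 + j195)/(363 + j195)| = 0.617
|Γ|² = 0.38
P_refl = |Γ|²·P_inc = 35.5 W, P_del = (1 − |Γ|²)·P_inc = 57.9 W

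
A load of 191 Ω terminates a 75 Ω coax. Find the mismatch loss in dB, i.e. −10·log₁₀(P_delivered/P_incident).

mismatch loss ≈ 0.916 dB

Γ = (191 − 75)/(191 + 75) = 0.436
|Γ|² = 0.19, so P_del/P_inc = 1 − |Γ|² = 0.81
ML = −10·log₁₀(1 − |Γ|²)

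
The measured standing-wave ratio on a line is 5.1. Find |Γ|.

|Γ| = (S − 1)/(S + 1) = (5.1 − 1)/(5.1 + 1) = 4.1/6.1

|Γ| ≈ 0.672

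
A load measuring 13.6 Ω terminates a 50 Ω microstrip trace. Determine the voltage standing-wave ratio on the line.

Γ = (13.6 − 50)/(13.6 + 50) = -0.572
VSWR = (1 + 0.572)/(1 − 0.572)

VSWR ≈ 3.68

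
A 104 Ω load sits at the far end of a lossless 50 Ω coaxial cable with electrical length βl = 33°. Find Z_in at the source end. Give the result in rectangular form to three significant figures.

tan(βl) = tan(33°) = 0.649
Z_in = Z_0·(Z_L + jZ_0·tanβl)/(Z_0 + jZ_L·tanβl)
     = 50·(104 + j32.5)/(50 + j67.5)

Z_in ≈ 52.3 − j38.2 Ω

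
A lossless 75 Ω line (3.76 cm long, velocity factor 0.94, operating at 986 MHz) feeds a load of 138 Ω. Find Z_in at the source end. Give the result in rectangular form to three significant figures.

Z_in ≈ 60.3 − j38.9 Ω

λ = v/f = 0.94·c / 986 MHz = 0.286 m
βl = 2π·l/λ = 2π × 0.131 = 47.3°
tan(βl) = tan(47.3°) = 1.08
Z_in = Z_0·(Z_L + jZ_0·tanβl)/(Z_0 + jZ_L·tanβl)
     = 75·(138 + j81.4)/(75 + j150)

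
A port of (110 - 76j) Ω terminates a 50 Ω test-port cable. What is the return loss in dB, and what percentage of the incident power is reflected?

RL ≈ 5.25 dB; 29.9% of incident power reflected

Γ = (60 − j76)/(160 − j76), |Γ| = 0.547
RL = −20·log₁₀(0.547) = 5.25 dB
P_refl/P_inc = |Γ|² = 0.299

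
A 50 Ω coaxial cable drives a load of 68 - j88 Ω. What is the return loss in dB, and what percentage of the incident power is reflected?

RL ≈ 4.29 dB; 37.2% of incident power reflected

Γ = (18 − j88)/(118 − j88), |Γ| = 0.61
RL = −20·log₁₀(0.61) = 4.29 dB
P_refl/P_inc = |Γ|² = 0.372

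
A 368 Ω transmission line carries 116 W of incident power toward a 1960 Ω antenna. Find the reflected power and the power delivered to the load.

Γ = (1960 − 368)/(1960 + 368) = 0.684
|Γ|² = 0.468
P_refl = |Γ|²·P_inc = 54.2 W, P_del = (1 − |Γ|²)·P_inc = 61.8 W

P_reflected ≈ 54.2 W; P_delivered ≈ 61.8 W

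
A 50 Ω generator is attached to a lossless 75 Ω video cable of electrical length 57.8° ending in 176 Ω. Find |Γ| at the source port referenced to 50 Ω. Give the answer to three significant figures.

tan(βl) = 1.59
Z_in = Z_0·(Z_L + jZ_0·tanβl)/(Z_0 + jZ_L·tanβl) = 41.6 − j36.1 Ω
Γ_s = (Z_in − Z_s)/(Z_in + Z_s) = (-8.36 − j36.1)/(91.6 − j36.1), |Γ_s| = 0.376

|Γ| ≈ 0.376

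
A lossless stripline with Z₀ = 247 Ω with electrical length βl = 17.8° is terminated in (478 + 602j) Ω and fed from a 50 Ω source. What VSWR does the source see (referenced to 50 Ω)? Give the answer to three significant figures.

VSWR ≈ 26.3

tan(βl) = 0.321
Z_in = Z_0·(Z_L + jZ_0·tanβl)/(Z_0 + jZ_L·tanβl) = 1220 − j343 Ω
Γ_s = (Z_in − Z_s)/(Z_in + Z_s) = (1170 − j343)/(1270 − j343), |Γ_s| = 0.927
VSWR = (1 + |Γ_s|)/(1 − |Γ_s|)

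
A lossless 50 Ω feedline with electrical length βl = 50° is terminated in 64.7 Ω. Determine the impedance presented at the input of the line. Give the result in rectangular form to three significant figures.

tan(βl) = tan(50°) = 1.19
Z_in = Z_0·(Z_L + jZ_0·tanβl)/(Z_0 + jZ_L·tanβl)
     = 50·(64.7 + j59.6)/(50 + j77.1)

Z_in ≈ 46.4 − j11.9 Ω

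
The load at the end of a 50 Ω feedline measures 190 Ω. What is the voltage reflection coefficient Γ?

Γ = 0.583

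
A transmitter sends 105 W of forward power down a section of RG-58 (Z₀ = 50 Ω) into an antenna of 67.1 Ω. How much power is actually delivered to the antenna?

Γ = (67.1 − 50)/(67.1 + 50) = 0.146
|Γ|² = 0.0213
P_refl = |Γ|²·P_inc = 2.24 W, P_del = (1 − |Γ|²)·P_inc = 103 W

P_delivered ≈ 103 W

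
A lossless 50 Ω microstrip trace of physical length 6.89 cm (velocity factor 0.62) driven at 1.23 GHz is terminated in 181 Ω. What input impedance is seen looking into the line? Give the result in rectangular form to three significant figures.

λ = v/f = 0.62·c / 1.23 GHz = 0.151 m
βl = 2π·l/λ = 2π × 0.456 = 164°
tan(βl) = tan(164°) = -0.286
Z_in = Z_0·(Z_L + jZ_0·tanβl)/(Z_0 + jZ_L·tanβl)
     = 50·(181 − j14.3)/(50 − j51.8)

Z_in ≈ 94.4 + j83.5 Ω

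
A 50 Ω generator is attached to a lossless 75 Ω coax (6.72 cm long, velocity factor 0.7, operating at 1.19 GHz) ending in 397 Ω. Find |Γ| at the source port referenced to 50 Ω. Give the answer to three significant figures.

|Γ| ≈ 0.711

λ = v/f = 0.7·c / 1.19 GHz = 0.176 m
βl = 2π·l/λ = 2π × 0.381 = 137°
tan(βl) = -0.93
Z_in = Z_0·(Z_L + jZ_0·tanβl)/(Z_0 + jZ_L·tanβl) = 29.4 + j74.7 Ω
Γ_s = (Z_in − Z_s)/(Z_in + Z_s) = (-20.6 + j74.7)/(79.4 + j74.7), |Γ_s| = 0.711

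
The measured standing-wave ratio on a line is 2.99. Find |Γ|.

|Γ| = (S − 1)/(S + 1) = (2.99 − 1)/(2.99 + 1) = 1.99/3.99

|Γ| ≈ 0.499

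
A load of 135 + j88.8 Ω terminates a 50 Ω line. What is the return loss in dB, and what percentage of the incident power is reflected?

Γ = (85 + j88.8)/(185 + j88.8), |Γ| = 0.599
RL = −20·log₁₀(0.599) = 4.45 dB
P_refl/P_inc = |Γ|² = 0.359

RL ≈ 4.45 dB; 35.9% of incident power reflected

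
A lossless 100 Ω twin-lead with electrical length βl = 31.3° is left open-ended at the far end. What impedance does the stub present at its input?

Z_in ≈ −j164 Ω

tan(βl) = 0.608
For an open-ended stub, Z_in = −jZ_0·cot(βl) = −jZ_0/tan(βl)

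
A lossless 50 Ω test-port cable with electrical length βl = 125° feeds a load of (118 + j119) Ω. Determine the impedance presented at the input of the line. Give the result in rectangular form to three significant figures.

tan(βl) = tan(125°) = -1.43
Z_in = Z_0·(Z_L + jZ_0·tanβl)/(Z_0 + jZ_L·tanβl)
     = 50·(118 + j47.6)/(220 − j169)

Z_in ≈ 11.7 + j19.8 Ω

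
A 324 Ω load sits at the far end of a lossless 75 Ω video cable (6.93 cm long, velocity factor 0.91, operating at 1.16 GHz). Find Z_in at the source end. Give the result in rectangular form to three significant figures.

Z_in ≈ 18.7 + j20.3 Ω

λ = v/f = 0.91·c / 1.16 GHz = 0.235 m
βl = 2π·l/λ = 2π × 0.294 = 106°
tan(βl) = tan(106°) = -3.49
Z_in = Z_0·(Z_L + jZ_0·tanβl)/(Z_0 + jZ_L·tanβl)
     = 75·(324 − j261)/(75 − j1130)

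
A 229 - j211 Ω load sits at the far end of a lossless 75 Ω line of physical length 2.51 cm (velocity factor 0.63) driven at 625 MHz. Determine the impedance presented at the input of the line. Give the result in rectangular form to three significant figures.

λ = v/f = 0.63·c / 625 MHz = 0.302 m
βl = 2π·l/λ = 2π × 0.083 = 29.9°
tan(βl) = tan(29.9°) = 0.575
Z_in = Z_0·(Z_L + jZ_0·tanβl)/(Z_0 + jZ_L·tanβl)
     = 75·(229 − j168)/(196 + j132)

Z_in ≈ 30.7 − j84.8 Ω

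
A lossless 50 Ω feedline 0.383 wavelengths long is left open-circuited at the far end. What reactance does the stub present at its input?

βl = 2π × 0.383 = 138°
tan(βl) = -0.904
For an open-circuited stub, Z_in = −jZ_0·cot(βl) = −jZ_0/tan(βl)

X_in ≈ 55.3 Ω (inductive)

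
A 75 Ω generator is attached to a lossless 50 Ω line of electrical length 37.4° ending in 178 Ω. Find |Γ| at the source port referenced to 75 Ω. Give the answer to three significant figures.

|Γ| ≈ 0.557

tan(βl) = 0.765
Z_in = Z_0·(Z_L + jZ_0·tanβl)/(Z_0 + jZ_L·tanβl) = 33.5 − j53.1 Ω
Γ_s = (Z_in − Z_s)/(Z_in + Z_s) = (-41.5 − j53.1)/(109 − j53.1), |Γ_s| = 0.557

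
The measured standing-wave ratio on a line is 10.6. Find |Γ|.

|Γ| ≈ 0.828

|Γ| = (S − 1)/(S + 1) = (10.6 − 1)/(10.6 + 1) = 9.6/11.6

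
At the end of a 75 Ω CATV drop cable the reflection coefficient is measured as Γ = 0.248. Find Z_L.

Z_L ≈ 124 Ω

Z_L = Z_0·(1 + Γ)/(1 − Γ) = 75·(1.25)/(0.752)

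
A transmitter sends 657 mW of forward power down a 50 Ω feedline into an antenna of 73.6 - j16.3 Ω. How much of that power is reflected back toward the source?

|Γ| = |(23.6 − j16.3)/(123.6 − j16.3)| = 0.23
|Γ|² = 0.0529
P_refl = |Γ|²·P_inc = 34.8 mW, P_del = (1 − |Γ|²)·P_inc = 622 mW

P_reflected ≈ 34.8 mW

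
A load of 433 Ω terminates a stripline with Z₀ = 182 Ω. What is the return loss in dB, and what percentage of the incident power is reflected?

Γ = (433 − 182)/(433 + 182) = 0.408
RL = −20·log₁₀(0.408) = 7.78 dB
P_refl/P_inc = |Γ|² = 0.167

RL ≈ 7.78 dB; 16.7% of incident power reflected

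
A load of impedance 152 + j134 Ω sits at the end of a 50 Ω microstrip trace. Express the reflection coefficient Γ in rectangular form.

Γ ≈ 0.656 + j0.228

Γ = (Z_L − Z_0)/(Z_L + Z_0) = (102 + j134)/(202 + j134)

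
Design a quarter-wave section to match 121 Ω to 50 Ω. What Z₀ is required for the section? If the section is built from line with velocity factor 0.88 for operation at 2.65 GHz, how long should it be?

Z_qwt ≈ 77.8 Ω; length ≈ 2.49 cm

Z_qwt = √(Z_0·R_L) = √(50 × 121) = √6050
λ = 0.88·c/f = 0.0996 m, so l = λ/4 = 0.0249 m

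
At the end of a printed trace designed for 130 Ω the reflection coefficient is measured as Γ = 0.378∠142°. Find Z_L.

Z_L ≈ 64.1 + j34.8 Ω

Z_L = Z_0·(1 + Γ)/(1 − Γ) = 130·(0.702 + j0.233)/(1.3 − j0.233)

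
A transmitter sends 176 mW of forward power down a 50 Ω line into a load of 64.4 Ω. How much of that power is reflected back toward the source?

P_reflected ≈ 2.79 mW

Γ = (64.4 − 50)/(64.4 + 50) = 0.126
|Γ|² = 0.0158
P_refl = |Γ|²·P_inc = 2.79 mW, P_del = (1 − |Γ|²)·P_inc = 173 mW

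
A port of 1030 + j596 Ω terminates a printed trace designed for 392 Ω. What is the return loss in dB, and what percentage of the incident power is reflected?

RL ≈ 4.94 dB; 32.1% of incident power reflected

Γ = (638 + j596)/(1422 + j596), |Γ| = 0.566
RL = −20·log₁₀(0.566) = 4.94 dB
P_refl/P_inc = |Γ|² = 0.321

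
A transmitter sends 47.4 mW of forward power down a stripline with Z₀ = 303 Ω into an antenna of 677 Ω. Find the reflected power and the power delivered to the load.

Γ = (677 − 303)/(677 + 303) = 0.382
|Γ|² = 0.146
P_refl = |Γ|²·P_inc = 6.9 mW, P_del = (1 − |Γ|²)·P_inc = 40.5 mW

P_reflected ≈ 6.9 mW; P_delivered ≈ 40.5 mW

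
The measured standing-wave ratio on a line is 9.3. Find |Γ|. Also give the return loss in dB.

|Γ| = (S − 1)/(S + 1) = (9.3 − 1)/(9.3 + 1) = 8.3/10.3
RL = −20·log₁₀|Γ| = −20·log₁₀(0.806)

|Γ| ≈ 0.806; return loss ≈ 1.88 dB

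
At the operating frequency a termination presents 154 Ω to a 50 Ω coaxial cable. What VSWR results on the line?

VSWR ≈ 3.08

For a purely resistive load, VSWR = R_L/Z_0 or Z_0/R_L (whichever > 1) = 154/50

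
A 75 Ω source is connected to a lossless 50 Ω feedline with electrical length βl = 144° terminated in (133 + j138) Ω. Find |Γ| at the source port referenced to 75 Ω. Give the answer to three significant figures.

tan(βl) = -0.727
Z_in = Z_0·(Z_L + jZ_0·tanβl)/(Z_0 + jZ_L·tanβl) = 15.9 + j44.1 Ω
Γ_s = (Z_in − Z_s)/(Z_in + Z_s) = (-59.1 + j44.1)/(90.9 + j44.1), |Γ_s| = 0.73

|Γ| ≈ 0.73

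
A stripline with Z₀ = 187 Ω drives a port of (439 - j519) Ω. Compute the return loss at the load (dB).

RL ≈ 2.98 dB

Γ = (252 − j519)/(626 − j519), |Γ| = 0.71
RL = −20·log₁₀|Γ| = −20·log₁₀(0.71)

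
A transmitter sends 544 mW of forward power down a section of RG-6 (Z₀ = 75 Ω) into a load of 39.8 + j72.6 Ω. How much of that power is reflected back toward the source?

P_reflected ≈ 192 mW

|Γ| = |(-35.2 + j72.6)/(114.8 + j72.6)| = 0.594
|Γ|² = 0.353
P_refl = |Γ|²·P_inc = 192 mW, P_del = (1 − |Γ|²)·P_inc = 352 mW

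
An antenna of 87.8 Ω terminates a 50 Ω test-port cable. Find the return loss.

Γ = (87.8 − 50)/(87.8 + 50) = 0.274
RL = −20·log₁₀|Γ| = −20·log₁₀(0.274)

RL ≈ 11.2 dB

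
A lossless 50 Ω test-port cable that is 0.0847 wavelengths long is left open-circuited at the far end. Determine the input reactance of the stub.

X_in ≈ -84.9 Ω (capacitive)

βl = 2π × 0.0847 = 30.5°
tan(βl) = 0.589
For an open-circuited stub, Z_in = −jZ_0·cot(βl) = −jZ_0/tan(βl)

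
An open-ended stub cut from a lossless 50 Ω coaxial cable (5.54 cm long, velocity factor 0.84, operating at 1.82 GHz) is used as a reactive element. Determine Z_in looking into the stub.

λ = v/f = 0.84·c / 1.82 GHz = 0.138 m
βl = 2π·l/λ = 2π × 0.4 = 144°
tan(βl) = -0.725
For an open-ended stub, Z_in = −jZ_0·cot(βl) = −jZ_0/tan(βl)

Z_in ≈ +j68.9 Ω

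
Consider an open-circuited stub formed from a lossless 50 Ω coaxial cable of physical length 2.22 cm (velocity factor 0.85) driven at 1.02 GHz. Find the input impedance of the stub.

Z_in ≈ −j80.1 Ω

λ = v/f = 0.85·c / 1.02 GHz = 0.25 m
βl = 2π·l/λ = 2π × 0.0888 = 32°
tan(βl) = 0.624
For an open-circuited stub, Z_in = −jZ_0·cot(βl) = −jZ_0/tan(βl)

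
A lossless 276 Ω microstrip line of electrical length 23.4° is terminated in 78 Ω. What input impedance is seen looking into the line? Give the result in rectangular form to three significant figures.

Z_in ≈ 91.2 + j108 Ω

tan(βl) = tan(23.4°) = 0.433
Z_in = Z_0·(Z_L + jZ_0·tanβl)/(Z_0 + jZ_L·tanβl)
     = 276·(78 + j119)/(276 + j33.8)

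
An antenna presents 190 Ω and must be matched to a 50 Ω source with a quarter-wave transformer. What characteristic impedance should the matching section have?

Z_qwt = √(Z_0·R_L) = √(50 × 190) = √9500

Z_qwt ≈ 97.5 Ω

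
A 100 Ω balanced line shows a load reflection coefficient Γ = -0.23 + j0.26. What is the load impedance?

Z_L ≈ 55.6 + j32.9 Ω

Z_L = Z_0·(1 + Γ)/(1 − Γ) = 100·(0.77 + j0.26)/(1.23 − j0.26)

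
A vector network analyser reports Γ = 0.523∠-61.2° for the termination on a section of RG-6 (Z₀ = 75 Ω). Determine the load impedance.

Z_L = Z_0·(1 + Γ)/(1 − Γ) = 75·(1.25 − j0.458)/(0.748 + j0.458)

Z_L ≈ 70.8 − j89.3 Ω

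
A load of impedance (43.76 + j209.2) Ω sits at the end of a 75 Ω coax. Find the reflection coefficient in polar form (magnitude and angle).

Γ = (Z_L − Z_0)/(Z_L + Z_0) = (-31.24 + j209.2)/(118.8 + j209.2)
|Γ| = 212/241 = 0.879

Γ ≈ 0.879 ∠ 38.1°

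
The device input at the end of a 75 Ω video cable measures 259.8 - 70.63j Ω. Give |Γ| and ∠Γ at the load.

Γ = (Z_L − Z_0)/(Z_L + Z_0) = (184.8 − j70.63)/(334.8 − j70.63)
|Γ| = 198/342 = 0.578

Γ ≈ 0.578 ∠ -9°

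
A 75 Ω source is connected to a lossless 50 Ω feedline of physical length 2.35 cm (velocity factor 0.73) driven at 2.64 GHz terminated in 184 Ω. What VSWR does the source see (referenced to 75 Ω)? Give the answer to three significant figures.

VSWR ≈ 5.39

λ = v/f = 0.73·c / 2.64 GHz = 0.083 m
βl = 2π·l/λ = 2π × 0.283 = 102°
tan(βl) = -4.71
Z_in = Z_0·(Z_L + jZ_0·tanβl)/(Z_0 + jZ_L·tanβl) = 14.2 + j9.8 Ω
Γ_s = (Z_in − Z_s)/(Z_in + Z_s) = (-60.8 + j9.8)/(89.2 + j9.8), |Γ_s| = 0.687
VSWR = (1 + |Γ_s|)/(1 − |Γ_s|)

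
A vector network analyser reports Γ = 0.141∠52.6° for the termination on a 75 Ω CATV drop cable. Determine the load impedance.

Z_L ≈ 86.6 + j19.8 Ω

Z_L = Z_0·(1 + Γ)/(1 − Γ) = 75·(1.09 + j0.112)/(0.914 − j0.112)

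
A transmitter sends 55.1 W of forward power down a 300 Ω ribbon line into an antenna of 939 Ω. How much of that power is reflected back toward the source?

Γ = (939 − 300)/(939 + 300) = 0.516
|Γ|² = 0.266
P_refl = |Γ|²·P_inc = 14.7 W, P_del = (1 − |Γ|²)·P_inc = 40.4 W

P_reflected ≈ 14.7 W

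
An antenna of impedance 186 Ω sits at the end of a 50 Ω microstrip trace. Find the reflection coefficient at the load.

Γ = (Z_L − Z_0)/(Z_L + Z_0) = (186 − 50)/(186 + 50) = 136/236

Γ = 0.576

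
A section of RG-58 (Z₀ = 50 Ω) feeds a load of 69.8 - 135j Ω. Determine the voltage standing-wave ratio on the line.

Γ = (Z_L − Z_0)/(Z_L + Z_0) = (19.8 − j135)/(119.8 − j135)
|Γ| = 136/180 = 0.756
VSWR = (1 + |Γ|)/(1 − |Γ|) = 1.76/0.244

VSWR ≈ 7.2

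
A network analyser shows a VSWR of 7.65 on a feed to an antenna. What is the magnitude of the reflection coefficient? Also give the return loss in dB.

|Γ| = (S − 1)/(S + 1) = (7.65 − 1)/(7.65 + 1) = 6.65/8.65
RL = −20·log₁₀|Γ| = −20·log₁₀(0.769)

|Γ| ≈ 0.769; return loss ≈ 2.28 dB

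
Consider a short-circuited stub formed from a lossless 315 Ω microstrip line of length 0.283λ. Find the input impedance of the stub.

Z_in ≈ −j1500 Ω

βl = 2π × 0.283 = 102°
tan(βl) = -4.75
For a short-circuited stub, Z_in = jZ_0·tan(βl)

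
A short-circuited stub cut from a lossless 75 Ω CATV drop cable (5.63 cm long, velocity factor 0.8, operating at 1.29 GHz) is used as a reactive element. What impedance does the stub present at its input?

λ = v/f = 0.8·c / 1.29 GHz = 0.186 m
βl = 2π·l/λ = 2π × 0.303 = 109°
tan(βl) = -2.91
For a short-circuited stub, Z_in = jZ_0·tan(βl)

Z_in ≈ −j219 Ω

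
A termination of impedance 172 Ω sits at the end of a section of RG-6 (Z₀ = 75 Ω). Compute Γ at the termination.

Γ = 0.393

Γ = (Z_L − Z_0)/(Z_L + Z_0) = (172 − 75)/(172 + 75) = 97/247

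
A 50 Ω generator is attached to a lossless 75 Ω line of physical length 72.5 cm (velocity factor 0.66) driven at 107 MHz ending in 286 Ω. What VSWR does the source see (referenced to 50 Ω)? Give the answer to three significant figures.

λ = v/f = 0.66·c / 107 MHz = 1.85 m
βl = 2π·l/λ = 2π × 0.392 = 141°
tan(βl) = -0.808
Z_in = Z_0·(Z_L + jZ_0·tanβl)/(Z_0 + jZ_L·tanβl) = 45 + j78.2 Ω
Γ_s = (Z_in − Z_s)/(Z_in + Z_s) = (-4.98 + j78.2)/(95 + j78.2), |Γ_s| = 0.637
VSWR = (1 + |Γ_s|)/(1 − |Γ_s|)

VSWR ≈ 4.5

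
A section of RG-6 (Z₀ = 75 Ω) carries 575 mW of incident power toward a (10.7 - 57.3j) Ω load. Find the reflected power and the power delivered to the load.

P_reflected ≈ 401 mW; P_delivered ≈ 174 mW

|Γ| = |(-64.3 − j57.3)/(85.7 − j57.3)| = 0.835
|Γ|² = 0.698
P_refl = |Γ|²·P_inc = 401 mW, P_del = (1 − |Γ|²)·P_inc = 174 mW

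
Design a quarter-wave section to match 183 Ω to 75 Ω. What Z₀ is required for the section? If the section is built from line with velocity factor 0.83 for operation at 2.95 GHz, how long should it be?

Z_qwt ≈ 117 Ω; length ≈ 2.11 cm

Z_qwt = √(Z_0·R_L) = √(75 × 183) = √13720
λ = 0.83·c/f = 0.0844 m, so l = λ/4 = 0.0211 m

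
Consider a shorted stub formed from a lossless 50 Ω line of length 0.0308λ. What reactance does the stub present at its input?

βl = 2π × 0.0308 = 11.1°
tan(βl) = 0.196
For a shorted stub, Z_in = jZ_0·tan(βl)

X_in ≈ 9.8 Ω (inductive)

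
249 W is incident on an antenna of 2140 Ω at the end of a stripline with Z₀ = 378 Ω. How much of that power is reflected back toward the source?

P_reflected ≈ 122 W

Γ = (2140 − 378)/(2140 + 378) = 0.7
|Γ|² = 0.49
P_refl = |Γ|²·P_inc = 122 W, P_del = (1 − |Γ|²)·P_inc = 127 W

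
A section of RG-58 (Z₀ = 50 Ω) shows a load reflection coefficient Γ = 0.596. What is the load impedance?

Z_L ≈ 198 Ω

Z_L = Z_0·(1 + Γ)/(1 − Γ) = 50·(1.6)/(0.404)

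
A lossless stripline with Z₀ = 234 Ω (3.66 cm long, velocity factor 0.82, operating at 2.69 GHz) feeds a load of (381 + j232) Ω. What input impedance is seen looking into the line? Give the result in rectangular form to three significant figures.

λ = v/f = 0.82·c / 2.69 GHz = 0.0914 m
βl = 2π·l/λ = 2π × 0.4 = 144°
tan(βl) = tan(144°) = -0.724
Z_in = Z_0·(Z_L + jZ_0·tanβl)/(Z_0 + jZ_L·tanβl)
     = 234·(381 + j62.5)/(402 − j276)

Z_in ≈ 134 + j128 Ω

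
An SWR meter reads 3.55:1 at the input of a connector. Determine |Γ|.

|Γ| ≈ 0.56

|Γ| = (S − 1)/(S + 1) = (3.55 − 1)/(3.55 + 1) = 2.55/4.55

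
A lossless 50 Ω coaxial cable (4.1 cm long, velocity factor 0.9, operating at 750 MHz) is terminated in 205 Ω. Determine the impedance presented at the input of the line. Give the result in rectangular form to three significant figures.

λ = v/f = 0.9·c / 750 MHz = 0.36 m
βl = 2π·l/λ = 2π × 0.114 = 41°
tan(βl) = tan(41°) = 0.869
Z_in = Z_0·(Z_L + jZ_0·tanβl)/(Z_0 + jZ_L·tanβl)
     = 50·(205 + j43.5)/(50 + j178)

Z_in ≈ 26.3 − j50.1 Ω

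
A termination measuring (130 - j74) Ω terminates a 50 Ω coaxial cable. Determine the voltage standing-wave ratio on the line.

Γ = (Z_L − Z_0)/(Z_L + Z_0) = (80 − j74)/(180 − j74)
|Γ| = 109/195 = 0.56
VSWR = (1 + |Γ|)/(1 − |Γ|) = 1.56/0.44

VSWR ≈ 3.54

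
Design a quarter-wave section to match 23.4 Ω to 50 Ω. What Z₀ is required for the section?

Z_qwt ≈ 34.2 Ω

Z_qwt = √(Z_0·R_L) = √(50 × 23.4) = √1170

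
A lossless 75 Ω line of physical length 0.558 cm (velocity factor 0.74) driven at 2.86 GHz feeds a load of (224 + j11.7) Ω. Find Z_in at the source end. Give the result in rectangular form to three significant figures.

Z_in ≈ 93.7 − j94.8 Ω

λ = v/f = 0.74·c / 2.86 GHz = 0.0776 m
βl = 2π·l/λ = 2π × 0.0719 = 25.9°
tan(βl) = tan(25.9°) = 0.485
Z_in = Z_0·(Z_L + jZ_0·tanβl)/(Z_0 + jZ_L·tanβl)
     = 75·(224 + j48.1)/(69.3 + j109)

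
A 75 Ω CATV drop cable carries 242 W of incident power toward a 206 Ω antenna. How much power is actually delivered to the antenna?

P_delivered ≈ 189 W

Γ = (206 − 75)/(206 + 75) = 0.466
|Γ|² = 0.217
P_refl = |Γ|²·P_inc = 52.6 W, P_del = (1 − |Γ|²)·P_inc = 189 W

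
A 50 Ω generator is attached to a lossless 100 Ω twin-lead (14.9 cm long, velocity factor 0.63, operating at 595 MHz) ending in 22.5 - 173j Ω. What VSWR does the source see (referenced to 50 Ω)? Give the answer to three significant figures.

VSWR ≈ 33.1

λ = v/f = 0.63·c / 595 MHz = 0.318 m
βl = 2π·l/λ = 2π × 0.469 = 169°
tan(βl) = -0.197
Z_in = Z_0·(Z_L + jZ_0·tanβl)/(Z_0 + jZ_L·tanβl) = 53.5 − j289 Ω
Γ_s = (Z_in − Z_s)/(Z_in + Z_s) = (3.49 − j289)/(103 − j289), |Γ_s| = 0.941
VSWR = (1 + |Γ_s|)/(1 − |Γ_s|)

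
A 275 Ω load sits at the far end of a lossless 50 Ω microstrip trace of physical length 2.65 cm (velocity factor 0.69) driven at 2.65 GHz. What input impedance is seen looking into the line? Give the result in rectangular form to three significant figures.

λ = v/f = 0.69·c / 2.65 GHz = 0.0781 m
βl = 2π·l/λ = 2π × 0.339 = 122°
tan(βl) = tan(122°) = -1.59
Z_in = Z_0·(Z_L + jZ_0·tanβl)/(Z_0 + jZ_L·tanβl)
     = 50·(275 − j79.6)/(50 − j438)

Z_in ≈ 12.5 + j30 Ω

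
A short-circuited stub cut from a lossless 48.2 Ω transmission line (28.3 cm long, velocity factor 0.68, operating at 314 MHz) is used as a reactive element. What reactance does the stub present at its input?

X_in ≈ -20.6 Ω (capacitive)

λ = v/f = 0.68·c / 314 MHz = 0.65 m
βl = 2π·l/λ = 2π × 0.436 = 157°
tan(βl) = -0.428
For a short-circuited stub, Z_in = jZ_0·tan(βl)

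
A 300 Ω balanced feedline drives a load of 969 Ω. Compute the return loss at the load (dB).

RL ≈ 5.56 dB

Γ = (969 − 300)/(969 + 300) = 0.527
RL = −20·log₁₀|Γ| = −20·log₁₀(0.527)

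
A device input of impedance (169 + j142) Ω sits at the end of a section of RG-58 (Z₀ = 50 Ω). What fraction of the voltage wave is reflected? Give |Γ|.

|Γ| ≈ 0.71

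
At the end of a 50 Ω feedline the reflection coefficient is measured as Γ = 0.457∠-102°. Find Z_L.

Z_L = Z_0·(1 + Γ)/(1 − Γ) = 50·(0.905 − j0.447)/(1.1 + j0.447)

Z_L ≈ 28.3 − j32 Ω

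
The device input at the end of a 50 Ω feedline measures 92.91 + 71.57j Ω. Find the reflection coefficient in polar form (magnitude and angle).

Γ ≈ 0.522 ∠ 32.5°

Γ = (Z_L − Z_0)/(Z_L + Z_0) = (42.91 + j71.57)/(142.9 + j71.57)
|Γ| = 83.4/160 = 0.522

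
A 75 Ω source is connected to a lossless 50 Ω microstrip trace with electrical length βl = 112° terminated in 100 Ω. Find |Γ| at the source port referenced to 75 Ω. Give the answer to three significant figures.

|Γ| ≈ 0.474

tan(βl) = -2.48
Z_in = Z_0·(Z_L + jZ_0·tanβl)/(Z_0 + jZ_L·tanβl) = 27.9 + j14.6 Ω
Γ_s = (Z_in − Z_s)/(Z_in + Z_s) = (-47.1 + j14.6)/(103 + j14.6), |Γ_s| = 0.474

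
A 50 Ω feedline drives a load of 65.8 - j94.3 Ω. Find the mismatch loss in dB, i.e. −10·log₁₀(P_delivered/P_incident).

Γ = (15.8 − j94.3)/(115.8 − j94.3), |Γ| = 0.64
|Γ|² = 0.41, so P_del/P_inc = 1 − |Γ|² = 0.59
ML = −10·log₁₀(1 − |Γ|²)

mismatch loss ≈ 2.29 dB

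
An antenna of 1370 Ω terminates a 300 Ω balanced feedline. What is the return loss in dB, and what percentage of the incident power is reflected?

Γ = (1370 − 300)/(1370 + 300) = 0.641
RL = −20·log₁₀(0.641) = 3.87 dB
P_refl/P_inc = |Γ|² = 0.411

RL ≈ 3.87 dB; 41.1% of incident power reflected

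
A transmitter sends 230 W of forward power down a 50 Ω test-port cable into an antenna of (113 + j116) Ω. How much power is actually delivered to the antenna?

|Γ| = |(63 + j116)/(163 + j116)| = 0.66
|Γ|² = 0.435
P_refl = |Γ|²·P_inc = 100 W, P_del = (1 − |Γ|²)·P_inc = 130 W

P_delivered ≈ 130 W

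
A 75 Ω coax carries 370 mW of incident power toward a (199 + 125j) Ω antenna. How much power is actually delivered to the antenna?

P_delivered ≈ 244 mW

|Γ| = |(124 + j125)/(274 + j125)| = 0.585
|Γ|² = 0.342
P_refl = |Γ|²·P_inc = 126 mW, P_del = (1 − |Γ|²)·P_inc = 244 mW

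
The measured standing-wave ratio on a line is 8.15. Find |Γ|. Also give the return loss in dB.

|Γ| = (S − 1)/(S + 1) = (8.15 − 1)/(8.15 + 1) = 7.15/9.15
RL = −20·log₁₀|Γ| = −20·log₁₀(0.781)

|Γ| ≈ 0.781; return loss ≈ 2.14 dB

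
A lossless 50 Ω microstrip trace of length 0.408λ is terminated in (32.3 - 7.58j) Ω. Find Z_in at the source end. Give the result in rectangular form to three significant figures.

βl = 2π × 0.408 = 147°
tan(βl) = tan(147°) = -0.652
Z_in = Z_0·(Z_L + jZ_0·tanβl)/(Z_0 + jZ_L·tanβl)
     = 50·(32.3 − j40.2)/(45.1 − j21.1)

Z_in ≈ 46.5 − j22.8 Ω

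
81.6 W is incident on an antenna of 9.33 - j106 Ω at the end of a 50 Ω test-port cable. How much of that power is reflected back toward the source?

|Γ| = |(-40.67 − j106)/(59.33 − j106)| = 0.935
|Γ|² = 0.874
P_refl = |Γ|²·P_inc = 71.3 W, P_del = (1 − |Γ|²)·P_inc = 10.3 W

P_reflected ≈ 71.3 W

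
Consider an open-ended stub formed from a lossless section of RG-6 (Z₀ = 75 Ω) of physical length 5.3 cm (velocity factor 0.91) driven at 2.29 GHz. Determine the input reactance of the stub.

λ = v/f = 0.91·c / 2.29 GHz = 0.119 m
βl = 2π·l/λ = 2π × 0.445 = 160°
tan(βl) = -0.363
For an open-ended stub, Z_in = −jZ_0·cot(βl) = −jZ_0/tan(βl)

X_in ≈ 207 Ω (inductive)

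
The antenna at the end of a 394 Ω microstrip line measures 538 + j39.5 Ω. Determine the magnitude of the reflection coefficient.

Γ = (Z_L − Z_0)/(Z_L + Z_0) = (144 + j39.5)/(932 + j39.5)
|Γ| = 149/933

|Γ| ≈ 0.16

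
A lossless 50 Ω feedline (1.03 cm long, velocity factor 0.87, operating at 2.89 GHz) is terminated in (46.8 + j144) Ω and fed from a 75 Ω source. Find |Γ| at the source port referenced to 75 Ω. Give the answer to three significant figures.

|Γ| ≈ 0.792

λ = v/f = 0.87·c / 2.89 GHz = 0.0903 m
βl = 2π·l/λ = 2π × 0.114 = 41.1°
tan(βl) = 0.871
Z_in = Z_0·(Z_L + jZ_0·tanβl)/(Z_0 + jZ_L·tanβl) = 28 − j109 Ω
Γ_s = (Z_in − Z_s)/(Z_in + Z_s) = (-47 − j109)/(103 − j109), |Γ_s| = 0.792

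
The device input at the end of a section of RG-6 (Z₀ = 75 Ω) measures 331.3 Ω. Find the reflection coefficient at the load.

Γ = (Z_L − Z_0)/(Z_L + Z_0) = (331.3 − 75)/(331.3 + 75) = 256.3/406.3

Γ = 0.631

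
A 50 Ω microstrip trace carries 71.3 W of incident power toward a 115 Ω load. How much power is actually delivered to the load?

Γ = (115 − 50)/(115 + 50) = 0.394
|Γ|² = 0.155
P_refl = |Γ|²·P_inc = 11.1 W, P_del = (1 − |Γ|²)·P_inc = 60.2 W

P_delivered ≈ 60.2 W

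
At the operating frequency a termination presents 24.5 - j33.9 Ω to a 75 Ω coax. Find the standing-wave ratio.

VSWR ≈ 3.75

Γ = (Z_L − Z_0)/(Z_L + Z_0) = (-50.5 − j33.9)/(99.5 − j33.9)
|Γ| = 60.8/105 = 0.579
VSWR = (1 + |Γ|)/(1 − |Γ|) = 1.58/0.421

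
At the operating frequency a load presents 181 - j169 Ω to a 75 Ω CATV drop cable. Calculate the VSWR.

VSWR ≈ 4.72

Γ = (Z_L − Z_0)/(Z_L + Z_0) = (106 − j169)/(256 − j169)
|Γ| = 199/307 = 0.65
VSWR = (1 + |Γ|)/(1 − |Γ|) = 1.65/0.35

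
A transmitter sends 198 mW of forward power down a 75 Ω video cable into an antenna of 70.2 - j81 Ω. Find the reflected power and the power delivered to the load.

|Γ| = |(-4.8 − j81)/(145.2 − j81)| = 0.488
|Γ|² = 0.238
P_refl = |Γ|²·P_inc = 47.2 mW, P_del = (1 − |Γ|²)·P_inc = 151 mW

P_reflected ≈ 47.2 mW; P_delivered ≈ 151 mW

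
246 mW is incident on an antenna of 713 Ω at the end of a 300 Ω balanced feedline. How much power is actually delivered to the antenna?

Γ = (713 − 300)/(713 + 300) = 0.408
|Γ|² = 0.166
P_refl = |Γ|²·P_inc = 40.9 mW, P_del = (1 − |Γ|²)·P_inc = 205 mW

P_delivered ≈ 205 mW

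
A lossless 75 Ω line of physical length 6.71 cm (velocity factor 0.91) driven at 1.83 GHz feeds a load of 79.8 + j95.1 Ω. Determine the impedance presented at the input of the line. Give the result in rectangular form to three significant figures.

Z_in ≈ 41.7 + j60.2 Ω

λ = v/f = 0.91·c / 1.83 GHz = 0.149 m
βl = 2π·l/λ = 2π × 0.45 = 162°
tan(βl) = tan(162°) = -0.326
Z_in = Z_0·(Z_L + jZ_0·tanβl)/(Z_0 + jZ_L·tanβl)
     = 75·(79.8 + j70.6)/(106 − j26)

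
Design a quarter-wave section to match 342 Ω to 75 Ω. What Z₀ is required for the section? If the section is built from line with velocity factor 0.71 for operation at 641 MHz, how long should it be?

Z_qwt ≈ 160 Ω; length ≈ 8.31 cm

Z_qwt = √(Z_0·R_L) = √(75 × 342) = √25650
λ = 0.71·c/f = 0.332 m, so l = λ/4 = 0.0831 m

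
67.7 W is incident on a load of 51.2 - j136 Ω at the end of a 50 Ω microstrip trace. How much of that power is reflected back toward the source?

P_reflected ≈ 43.6 W

|Γ| = |(1.2 − j136)/(101.2 − j136)| = 0.802
|Γ|² = 0.644
P_refl = |Γ|²·P_inc = 43.6 W, P_del = (1 − |Γ|²)·P_inc = 24.1 W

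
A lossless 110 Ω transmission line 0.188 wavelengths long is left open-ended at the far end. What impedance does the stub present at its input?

βl = 2π × 0.188 = 67.7°
tan(βl) = 2.44
For an open-ended stub, Z_in = −jZ_0·cot(βl) = −jZ_0/tan(βl)

Z_in ≈ −j45.2 Ω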